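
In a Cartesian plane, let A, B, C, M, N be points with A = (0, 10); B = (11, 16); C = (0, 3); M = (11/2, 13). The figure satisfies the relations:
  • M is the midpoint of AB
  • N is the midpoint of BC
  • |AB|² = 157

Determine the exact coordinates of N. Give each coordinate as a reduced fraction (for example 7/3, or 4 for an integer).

1. N_x = 11/2  [2·N = B+C = (11, 16)+(0, 3)]
2. N_y = 19/2  [2·N = B+C = (11, 16)+(0, 3)]
   so N = (11/2, 19/2)

N = (11/2, 19/2)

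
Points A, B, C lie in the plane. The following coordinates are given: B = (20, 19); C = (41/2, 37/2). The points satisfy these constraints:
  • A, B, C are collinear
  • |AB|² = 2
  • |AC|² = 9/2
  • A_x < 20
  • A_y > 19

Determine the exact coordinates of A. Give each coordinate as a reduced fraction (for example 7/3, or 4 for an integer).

1. A_x = 19  [[A, B, C are collinear ⇒ 1/2x+1/2y-39/2=0] ∩ [|A−(20, 19)|²=2]]
2. A_y = 20  [[A, B, C are collinear ⇒ 1/2x+1/2y-39/2=0] ∩ [|A−(20, 19)|²=2]]
   so A = (19, 20)

A = (19, 20)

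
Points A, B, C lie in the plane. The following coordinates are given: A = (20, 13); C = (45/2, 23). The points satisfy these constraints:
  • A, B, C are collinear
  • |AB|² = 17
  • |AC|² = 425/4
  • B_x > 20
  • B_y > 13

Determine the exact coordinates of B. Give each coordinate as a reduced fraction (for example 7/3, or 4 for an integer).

1. B_x = 21  [[A, B, C are collinear ⇒ 10x-5/2y-335/2=0] ∩ [|B−(20, 13)|²=17]]
2. B_y = 17  [[A, B, C are collinear ⇒ 10x-5/2y-335/2=0] ∩ [|B−(20, 13)|²=17]]
   so B = (21, 17)

B = (21, 17)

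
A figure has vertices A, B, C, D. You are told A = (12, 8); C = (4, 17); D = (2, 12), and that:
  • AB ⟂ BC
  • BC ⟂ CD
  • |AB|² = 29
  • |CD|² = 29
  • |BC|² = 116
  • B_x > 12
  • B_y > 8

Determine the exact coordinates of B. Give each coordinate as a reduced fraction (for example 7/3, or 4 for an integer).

1. B_x = 14  [[BC ⟂ CD ⇒ 2x+5y-93=0] ∩ [|B−(12, 8)|²=29]]
2. B_y = 13  [[BC ⟂ CD ⇒ 2x+5y-93=0] ∩ [|B−(12, 8)|²=29]]
   so B = (14, 13)

B = (14, 13)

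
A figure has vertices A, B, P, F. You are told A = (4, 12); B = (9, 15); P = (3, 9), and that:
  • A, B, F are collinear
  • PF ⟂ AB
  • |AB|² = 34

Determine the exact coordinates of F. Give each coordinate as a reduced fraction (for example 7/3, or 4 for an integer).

1. F_x = 33/17  [[A, B, F are collinear ⇒ -3x+5y-48=0] ∩ [PF ⟂ AB ⇒ 5x+3y-42=0]]
2. F_y = 183/17  [[A, B, F are collinear ⇒ -3x+5y-48=0] ∩ [PF ⟂ AB ⇒ 5x+3y-42=0]]
   so F = (33/17, 183/17)

F = (33/17, 183/17)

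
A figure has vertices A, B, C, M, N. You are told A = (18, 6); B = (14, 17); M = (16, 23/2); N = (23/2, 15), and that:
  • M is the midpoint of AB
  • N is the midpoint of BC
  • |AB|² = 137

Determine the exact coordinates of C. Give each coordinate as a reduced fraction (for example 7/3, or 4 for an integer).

1. C_x = 9  [C = 2·N−B = 2·(23/2, 15)−(14, 17)]
2. C_y = 13  [C = 2·N−B = 2·(23/2, 15)−(14, 17)]
   so C = (9, 13)

C = (9, 13)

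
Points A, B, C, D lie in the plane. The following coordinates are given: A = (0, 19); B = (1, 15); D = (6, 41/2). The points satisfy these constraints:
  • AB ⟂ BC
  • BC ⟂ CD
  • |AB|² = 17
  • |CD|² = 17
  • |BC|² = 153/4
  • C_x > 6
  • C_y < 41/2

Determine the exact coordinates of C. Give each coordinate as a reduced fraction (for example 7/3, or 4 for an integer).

C = (7, 33/2)

1. C_x = 7  [[AB ⟂ BC ⇒ 1x-4y+59=0] ∩ [|C−(6, 41/2)|²=17]]
2. C_y = 33/2  [[AB ⟂ BC ⇒ 1x-4y+59=0] ∩ [|C−(6, 41/2)|²=17]]
   so C = (7, 33/2)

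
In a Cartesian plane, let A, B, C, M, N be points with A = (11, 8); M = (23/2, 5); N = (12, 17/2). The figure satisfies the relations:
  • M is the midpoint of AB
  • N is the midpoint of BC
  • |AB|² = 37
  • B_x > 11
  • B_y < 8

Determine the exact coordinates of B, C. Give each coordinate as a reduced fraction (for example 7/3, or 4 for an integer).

B = (12, 2)
C = (12, 15)

1. B_x = 12  [B = 2·M−A = 2·(23/2, 5)−(11, 8)]
2. B_y = 2  [B = 2·M−A = 2·(23/2, 5)−(11, 8)]
   so B = (12, 2)
3. C_x = 12  [C = 2·N−B = 2·(12, 17/2)−(12, 2)]
4. C_y = 15  [C = 2·N−B = 2·(12, 17/2)−(12, 2)]
   so C = (12, 15)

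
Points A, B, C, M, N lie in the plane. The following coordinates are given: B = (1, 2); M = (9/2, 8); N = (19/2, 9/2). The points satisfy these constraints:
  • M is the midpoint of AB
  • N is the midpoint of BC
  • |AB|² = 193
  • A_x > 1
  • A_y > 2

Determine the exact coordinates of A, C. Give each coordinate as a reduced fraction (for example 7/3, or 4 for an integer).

A = (8, 14)
C = (18, 7)

1. A_x = 8  [A = 2·M−B = 2·(9/2, 8)−(1, 2)]
2. A_y = 14  [A = 2·M−B = 2·(9/2, 8)−(1, 2)]
   so A = (8, 14)
3. C_x = 18  [C = 2·N−B = 2·(19/2, 9/2)−(1, 2)]
4. C_y = 7  [C = 2·N−B = 2·(19/2, 9/2)−(1, 2)]
   so C = (18, 7)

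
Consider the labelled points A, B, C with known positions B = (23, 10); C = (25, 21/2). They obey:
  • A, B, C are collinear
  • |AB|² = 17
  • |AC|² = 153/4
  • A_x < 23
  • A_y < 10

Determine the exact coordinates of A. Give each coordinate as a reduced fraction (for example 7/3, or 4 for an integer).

A = (19, 9)

1. A_x = 19  [[A, B, C are collinear ⇒ -1/2x+2y-17/2=0] ∩ [|A−(23, 10)|²=17]]
2. A_y = 9  [[A, B, C are collinear ⇒ -1/2x+2y-17/2=0] ∩ [|A−(23, 10)|²=17]]
   so A = (19, 9)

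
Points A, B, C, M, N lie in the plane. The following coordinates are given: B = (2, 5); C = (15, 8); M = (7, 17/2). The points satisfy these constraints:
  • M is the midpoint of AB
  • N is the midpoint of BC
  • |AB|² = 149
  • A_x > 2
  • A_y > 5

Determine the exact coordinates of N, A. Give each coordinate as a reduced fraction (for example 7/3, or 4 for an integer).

1. A_x = 12  [A = 2·M−B = 2·(7, 17/2)−(2, 5)]
2. A_y = 12  [A = 2·M−B = 2·(7, 17/2)−(2, 5)]
   so A = (12, 12)
3. N_x = 17/2  [2·N = B+C = (2, 5)+(15, 8)]
4. N_y = 13/2  [2·N = B+C = (2, 5)+(15, 8)]
   so N = (17/2, 13/2)

N = (17/2, 13/2)
A = (12, 12)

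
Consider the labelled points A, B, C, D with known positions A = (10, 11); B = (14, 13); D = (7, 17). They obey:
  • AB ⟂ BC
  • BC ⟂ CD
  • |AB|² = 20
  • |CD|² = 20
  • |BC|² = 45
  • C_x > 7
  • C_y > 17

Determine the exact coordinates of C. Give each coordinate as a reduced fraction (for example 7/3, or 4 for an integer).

1. C_x = 11  [[AB ⟂ BC ⇒ 4x+2y-82=0] ∩ [|C−(7, 17)|²=20]]
2. C_y = 19  [[AB ⟂ BC ⇒ 4x+2y-82=0] ∩ [|C−(7, 17)|²=20]]
   so C = (11, 19)

C = (11, 19)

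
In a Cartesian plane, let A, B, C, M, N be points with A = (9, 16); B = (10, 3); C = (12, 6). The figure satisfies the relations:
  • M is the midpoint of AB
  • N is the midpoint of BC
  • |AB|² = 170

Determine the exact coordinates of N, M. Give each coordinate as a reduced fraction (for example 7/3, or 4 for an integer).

1. M_x = 19/2  [2·M = A+B = (9, 16)+(10, 3)]
2. M_y = 19/2  [2·M = A+B = (9, 16)+(10, 3)]
   so M = (19/2, 19/2)
3. N_x = 11  [2·N = B+C = (10, 3)+(12, 6)]
4. N_y = 9/2  [2·N = B+C = (10, 3)+(12, 6)]
   so N = (11, 9/2)

N = (11, 9/2)
M = (19/2, 19/2)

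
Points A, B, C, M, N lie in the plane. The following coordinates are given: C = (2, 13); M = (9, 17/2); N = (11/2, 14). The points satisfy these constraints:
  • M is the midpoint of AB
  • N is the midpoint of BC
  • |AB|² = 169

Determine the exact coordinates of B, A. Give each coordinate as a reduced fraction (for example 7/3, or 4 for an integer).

B = (9, 15)
A = (9, 2)

1. B_x = 9  [B = 2·N−C = 2·(11/2, 14)−(2, 13)]
2. B_y = 15  [B = 2·N−C = 2·(11/2, 14)−(2, 13)]
   so B = (9, 15)
3. A_x = 9  [A = 2·M−B = 2·(9, 17/2)−(9, 15)]
4. A_y = 2  [A = 2·M−B = 2·(9, 17/2)−(9, 15)]
   so A = (9, 2)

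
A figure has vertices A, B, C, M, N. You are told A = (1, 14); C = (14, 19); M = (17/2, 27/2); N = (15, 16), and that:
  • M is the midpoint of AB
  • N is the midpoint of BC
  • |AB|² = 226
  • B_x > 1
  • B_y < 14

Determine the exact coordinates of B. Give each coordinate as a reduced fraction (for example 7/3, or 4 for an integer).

1. B_x = 16  [B = 2·M−A = 2·(17/2, 27/2)−(1, 14)]
2. B_y = 13  [B = 2·M−A = 2·(17/2, 27/2)−(1, 14)]
   so B = (16, 13)

B = (16, 13)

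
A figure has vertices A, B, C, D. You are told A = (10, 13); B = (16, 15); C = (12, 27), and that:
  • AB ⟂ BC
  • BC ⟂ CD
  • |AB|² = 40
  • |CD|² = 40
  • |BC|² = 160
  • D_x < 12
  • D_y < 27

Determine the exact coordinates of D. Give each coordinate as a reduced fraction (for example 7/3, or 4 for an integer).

1. D_x = 6  [[BC ⟂ CD ⇒ -4x+12y-276=0] ∩ [|D−(12, 27)|²=40]]
2. D_y = 25  [[BC ⟂ CD ⇒ -4x+12y-276=0] ∩ [|D−(12, 27)|²=40]]
   so D = (6, 25)

D = (6, 25)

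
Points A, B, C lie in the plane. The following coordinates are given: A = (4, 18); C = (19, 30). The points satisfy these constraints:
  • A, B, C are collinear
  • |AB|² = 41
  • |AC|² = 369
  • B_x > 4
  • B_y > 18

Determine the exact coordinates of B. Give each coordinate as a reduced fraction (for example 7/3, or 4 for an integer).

1. B_x = 9  [[A, B, C are collinear ⇒ 12x-15y+222=0] ∩ [|B−(4, 18)|²=41]]
2. B_y = 22  [[A, B, C are collinear ⇒ 12x-15y+222=0] ∩ [|B−(4, 18)|²=41]]
   so B = (9, 22)

B = (9, 22)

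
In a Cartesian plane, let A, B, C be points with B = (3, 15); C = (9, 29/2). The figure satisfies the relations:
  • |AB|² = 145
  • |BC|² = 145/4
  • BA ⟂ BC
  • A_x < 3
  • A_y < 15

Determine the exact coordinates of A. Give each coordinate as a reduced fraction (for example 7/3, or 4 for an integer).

1. A_x = 2  [[BA ⟂ BC ⇒ 6x-1/2y-21/2=0] ∩ [|A−(3, 15)|²=145]]
2. A_y = 3  [[BA ⟂ BC ⇒ 6x-1/2y-21/2=0] ∩ [|A−(3, 15)|²=145]]
   so A = (2, 3)

A = (2, 3)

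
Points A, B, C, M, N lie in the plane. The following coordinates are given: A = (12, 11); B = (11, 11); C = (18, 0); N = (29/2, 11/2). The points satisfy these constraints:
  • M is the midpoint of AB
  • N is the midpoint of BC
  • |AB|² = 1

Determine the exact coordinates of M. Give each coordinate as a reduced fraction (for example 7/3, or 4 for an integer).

1. M_x = 23/2  [2·M = A+B = (12, 11)+(11, 11)]
2. M_y = 11  [2·M = A+B = (12, 11)+(11, 11)]
   so M = (23/2, 11)

M = (23/2, 11)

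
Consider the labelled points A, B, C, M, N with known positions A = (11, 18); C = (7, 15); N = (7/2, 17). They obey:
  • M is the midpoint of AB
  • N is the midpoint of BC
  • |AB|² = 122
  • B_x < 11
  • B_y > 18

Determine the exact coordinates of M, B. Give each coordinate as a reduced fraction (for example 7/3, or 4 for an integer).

1. B_x = 0  [B = 2·N−C = 2·(7/2, 17)−(7, 15)]
2. B_y = 19  [B = 2·N−C = 2·(7/2, 17)−(7, 15)]
   so B = (0, 19)
3. M_x = 11/2  [2·M = A+B = (11, 18)+(0, 19)]
4. M_y = 37/2  [2·M = A+B = (11, 18)+(0, 19)]
   so M = (11/2, 37/2)

M = (11/2, 37/2)
B = (0, 19)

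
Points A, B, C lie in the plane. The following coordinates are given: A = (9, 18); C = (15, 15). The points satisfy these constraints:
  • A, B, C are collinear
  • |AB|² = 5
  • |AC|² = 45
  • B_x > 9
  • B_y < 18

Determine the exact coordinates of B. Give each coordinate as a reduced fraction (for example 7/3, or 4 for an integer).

B = (11, 17)

1. B_x = 11  [[A, B, C are collinear ⇒ -3x-6y+135=0] ∩ [|B−(9, 18)|²=5]]
2. B_y = 17  [[A, B, C are collinear ⇒ -3x-6y+135=0] ∩ [|B−(9, 18)|²=5]]
   so B = (11, 17)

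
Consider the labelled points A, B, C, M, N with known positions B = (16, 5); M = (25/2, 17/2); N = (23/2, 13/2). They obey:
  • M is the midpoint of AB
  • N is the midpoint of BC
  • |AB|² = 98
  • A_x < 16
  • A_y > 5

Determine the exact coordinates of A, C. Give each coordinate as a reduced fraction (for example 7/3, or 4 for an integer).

A = (9, 12)
C = (7, 8)

1. A_x = 9  [A = 2·M−B = 2·(25/2, 17/2)−(16, 5)]
2. A_y = 12  [A = 2·M−B = 2·(25/2, 17/2)−(16, 5)]
   so A = (9, 12)
3. C_x = 7  [C = 2·N−B = 2·(23/2, 13/2)−(16, 5)]
4. C_y = 8  [C = 2·N−B = 2·(23/2, 13/2)−(16, 5)]
   so C = (7, 8)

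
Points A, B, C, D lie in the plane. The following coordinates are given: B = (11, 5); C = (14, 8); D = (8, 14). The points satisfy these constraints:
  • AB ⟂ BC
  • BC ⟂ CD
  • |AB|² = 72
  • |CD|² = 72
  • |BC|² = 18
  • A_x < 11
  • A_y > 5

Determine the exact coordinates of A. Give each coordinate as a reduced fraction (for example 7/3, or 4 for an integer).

1. A_x = 5  [[AB ⟂ BC ⇒ -3x-3y+48=0] ∩ [|A−(11, 5)|²=72]]
2. A_y = 11  [[AB ⟂ BC ⇒ -3x-3y+48=0] ∩ [|A−(11, 5)|²=72]]
   so A = (5, 11)

A = (5, 11)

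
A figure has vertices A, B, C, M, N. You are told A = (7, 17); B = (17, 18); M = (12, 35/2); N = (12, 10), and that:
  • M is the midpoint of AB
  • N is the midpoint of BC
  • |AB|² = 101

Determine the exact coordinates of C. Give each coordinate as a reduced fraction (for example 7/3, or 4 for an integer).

1. C_x = 7  [C = 2·N−B = 2·(12, 10)−(17, 18)]
2. C_y = 2  [C = 2·N−B = 2·(12, 10)−(17, 18)]
   so C = (7, 2)

C = (7, 2)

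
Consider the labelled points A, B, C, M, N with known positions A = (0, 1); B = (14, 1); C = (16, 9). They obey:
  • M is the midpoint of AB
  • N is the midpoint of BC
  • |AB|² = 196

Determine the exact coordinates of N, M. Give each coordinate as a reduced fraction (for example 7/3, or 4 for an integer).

1. M_x = 7  [2·M = A+B = (0, 1)+(14, 1)]
2. M_y = 1  [2·M = A+B = (0, 1)+(14, 1)]
   so M = (7, 1)
3. N_x = 15  [2·N = B+C = (14, 1)+(16, 9)]
4. N_y = 5  [2·N = B+C = (14, 1)+(16, 9)]
   so N = (15, 5)

N = (15, 5)
M = (7, 1)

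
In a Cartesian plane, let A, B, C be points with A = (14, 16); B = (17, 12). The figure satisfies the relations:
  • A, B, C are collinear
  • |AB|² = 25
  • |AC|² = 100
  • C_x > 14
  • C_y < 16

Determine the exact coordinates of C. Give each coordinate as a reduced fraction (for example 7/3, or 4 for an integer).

1. C_x = 20  [[A, B, C are collinear ⇒ 4x+3y-104=0] ∩ [|C−(14, 16)|²=100]]
2. C_y = 8  [[A, B, C are collinear ⇒ 4x+3y-104=0] ∩ [|C−(14, 16)|²=100]]
   so C = (20, 8)

C = (20, 8)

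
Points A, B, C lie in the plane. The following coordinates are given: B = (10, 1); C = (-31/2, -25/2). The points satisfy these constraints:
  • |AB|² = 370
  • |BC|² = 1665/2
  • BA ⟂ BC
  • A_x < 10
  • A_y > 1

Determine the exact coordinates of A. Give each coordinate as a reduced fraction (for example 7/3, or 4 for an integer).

1. A_x = 1  [[BA ⟂ BC ⇒ -51/2x-27/2y+537/2=0] ∩ [|A−(10, 1)|²=370]]
2. A_y = 18  [[BA ⟂ BC ⇒ -51/2x-27/2y+537/2=0] ∩ [|A−(10, 1)|²=370]]
   so A = (1, 18)

A = (1, 18)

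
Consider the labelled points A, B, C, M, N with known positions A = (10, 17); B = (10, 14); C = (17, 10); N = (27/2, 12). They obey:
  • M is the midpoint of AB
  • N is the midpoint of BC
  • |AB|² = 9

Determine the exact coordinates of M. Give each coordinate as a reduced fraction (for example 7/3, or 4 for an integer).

1. M_x = 10  [2·M = A+B = (10, 17)+(10, 14)]
2. M_y = 31/2  [2·M = A+B = (10, 17)+(10, 14)]
   so M = (10, 31/2)

M = (10, 31/2)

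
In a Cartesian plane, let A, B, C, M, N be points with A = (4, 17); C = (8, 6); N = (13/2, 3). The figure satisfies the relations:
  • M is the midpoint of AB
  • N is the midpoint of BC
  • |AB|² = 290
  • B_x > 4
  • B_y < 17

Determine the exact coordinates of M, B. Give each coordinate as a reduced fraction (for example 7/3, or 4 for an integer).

1. B_x = 5  [B = 2·N−C = 2·(13/2, 3)−(8, 6)]
2. B_y = 0  [B = 2·N−C = 2·(13/2, 3)−(8, 6)]
   so B = (5, 0)
3. M_x = 9/2  [2·M = A+B = (4, 17)+(5, 0)]
4. M_y = 17/2  [2·M = A+B = (4, 17)+(5, 0)]
   so M = (9/2, 17/2)

M = (9/2, 17/2)
B = (5, 0)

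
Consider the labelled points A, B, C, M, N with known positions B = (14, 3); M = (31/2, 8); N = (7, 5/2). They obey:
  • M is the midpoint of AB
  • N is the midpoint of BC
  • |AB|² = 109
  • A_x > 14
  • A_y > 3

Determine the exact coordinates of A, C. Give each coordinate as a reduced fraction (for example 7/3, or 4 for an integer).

1. A_x = 17  [A = 2·M−B = 2·(31/2, 8)−(14, 3)]
2. A_y = 13  [A = 2·M−B = 2·(31/2, 8)−(14, 3)]
   so A = (17, 13)
3. C_x = 0  [C = 2·N−B = 2·(7, 5/2)−(14, 3)]
4. C_y = 2  [C = 2·N−B = 2·(7, 5/2)−(14, 3)]
   so C = (0, 2)

A = (17, 13)
C = (0, 2)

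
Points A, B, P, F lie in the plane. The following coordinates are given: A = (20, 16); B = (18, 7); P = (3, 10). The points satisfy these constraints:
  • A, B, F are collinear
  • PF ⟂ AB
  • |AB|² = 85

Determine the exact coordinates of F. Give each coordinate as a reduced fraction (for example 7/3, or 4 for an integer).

F = (1524/85, 568/85)

1. F_x = 1524/85  [[A, B, F are collinear ⇒ 9x-2y-148=0] ∩ [PF ⟂ AB ⇒ -2x-9y+96=0]]
2. F_y = 568/85  [[A, B, F are collinear ⇒ 9x-2y-148=0] ∩ [PF ⟂ AB ⇒ -2x-9y+96=0]]
   so F = (1524/85, 568/85)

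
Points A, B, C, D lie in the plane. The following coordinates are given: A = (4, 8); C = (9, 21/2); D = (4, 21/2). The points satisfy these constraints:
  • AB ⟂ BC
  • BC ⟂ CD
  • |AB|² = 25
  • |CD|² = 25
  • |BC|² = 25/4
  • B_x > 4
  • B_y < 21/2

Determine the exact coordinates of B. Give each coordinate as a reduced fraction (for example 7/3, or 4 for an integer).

B = (9, 8)

1. B_x = 9  [[BC ⟂ CD ⇒ 5x-45=0] ∩ [|B−(4, 8)|²=25]]
2. B_y = 8  [[BC ⟂ CD ⇒ 5x-45=0] ∩ [|B−(4, 8)|²=25]]
   so B = (9, 8)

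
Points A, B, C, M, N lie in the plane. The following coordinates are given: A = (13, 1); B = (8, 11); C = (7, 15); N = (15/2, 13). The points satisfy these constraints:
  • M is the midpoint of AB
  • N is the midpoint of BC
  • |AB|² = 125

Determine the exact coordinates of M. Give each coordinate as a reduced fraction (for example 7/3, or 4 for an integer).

M = (21/2, 6)

1. M_x = 21/2  [2·M = A+B = (13, 1)+(8, 11)]
2. M_y = 6  [2·M = A+B = (13, 1)+(8, 11)]
   so M = (21/2, 6)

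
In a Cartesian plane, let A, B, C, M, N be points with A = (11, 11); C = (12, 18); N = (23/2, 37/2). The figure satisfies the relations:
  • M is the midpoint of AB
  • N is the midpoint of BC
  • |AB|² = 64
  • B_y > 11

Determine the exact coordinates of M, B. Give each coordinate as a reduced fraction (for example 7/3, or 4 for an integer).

1. B_x = 11  [B = 2·N−C = 2·(23/2, 37/2)−(12, 18)]
2. B_y = 19  [B = 2·N−C = 2·(23/2, 37/2)−(12, 18)]
   so B = (11, 19)
3. M_x = 11  [2·M = A+B = (11, 11)+(11, 19)]
4. M_y = 15  [2·M = A+B = (11, 11)+(11, 19)]
   so M = (11, 15)

M = (11, 15)
B = (11, 19)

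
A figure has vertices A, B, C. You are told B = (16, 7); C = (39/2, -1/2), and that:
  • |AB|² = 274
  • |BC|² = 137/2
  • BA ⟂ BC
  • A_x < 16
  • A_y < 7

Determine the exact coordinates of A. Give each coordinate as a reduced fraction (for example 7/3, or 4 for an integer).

A = (1, 0)

1. A_x = 1  [[BA ⟂ BC ⇒ 7/2x-15/2y-7/2=0] ∩ [|A−(16, 7)|²=274]]
2. A_y = 0  [[BA ⟂ BC ⇒ 7/2x-15/2y-7/2=0] ∩ [|A−(16, 7)|²=274]]
   so A = (1, 0)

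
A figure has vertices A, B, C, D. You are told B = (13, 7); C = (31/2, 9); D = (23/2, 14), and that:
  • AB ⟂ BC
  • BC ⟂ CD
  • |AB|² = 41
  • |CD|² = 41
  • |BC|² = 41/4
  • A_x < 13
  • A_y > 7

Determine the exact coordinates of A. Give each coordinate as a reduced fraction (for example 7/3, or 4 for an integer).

A = (9, 12)

1. A_x = 9  [[AB ⟂ BC ⇒ -5/2x-2y+93/2=0] ∩ [|A−(13, 7)|²=41]]
2. A_y = 12  [[AB ⟂ BC ⇒ -5/2x-2y+93/2=0] ∩ [|A−(13, 7)|²=41]]
   so A = (9, 12)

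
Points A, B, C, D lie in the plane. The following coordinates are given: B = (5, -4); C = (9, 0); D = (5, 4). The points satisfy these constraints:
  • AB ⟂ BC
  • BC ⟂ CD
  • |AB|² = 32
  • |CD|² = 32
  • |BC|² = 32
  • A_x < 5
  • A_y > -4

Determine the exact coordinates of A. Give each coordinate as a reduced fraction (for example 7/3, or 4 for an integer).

1. A_x = 1  [[AB ⟂ BC ⇒ -4x-4y+4=0] ∩ [|A−(5, -4)|²=32]]
2. A_y = 0  [[AB ⟂ BC ⇒ -4x-4y+4=0] ∩ [|A−(5, -4)|²=32]]
   so A = (1, 0)

A = (1, 0)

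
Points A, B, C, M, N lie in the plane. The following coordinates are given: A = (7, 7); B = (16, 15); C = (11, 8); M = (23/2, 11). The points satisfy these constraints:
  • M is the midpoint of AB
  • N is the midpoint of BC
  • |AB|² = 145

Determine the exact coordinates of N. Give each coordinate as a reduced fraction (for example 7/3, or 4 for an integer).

1. N_x = 27/2  [2·N = B+C = (16, 15)+(11, 8)]
2. N_y = 23/2  [2·N = B+C = (16, 15)+(11, 8)]
   so N = (27/2, 23/2)

N = (27/2, 23/2)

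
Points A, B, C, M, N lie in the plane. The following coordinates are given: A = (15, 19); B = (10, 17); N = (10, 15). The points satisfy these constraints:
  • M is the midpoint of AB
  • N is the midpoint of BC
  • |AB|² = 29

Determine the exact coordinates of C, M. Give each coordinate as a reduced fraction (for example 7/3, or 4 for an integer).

1. M_x = 25/2  [2·M = A+B = (15, 19)+(10, 17)]
2. M_y = 18  [2·M = A+B = (15, 19)+(10, 17)]
   so M = (25/2, 18)
3. C_x = 10  [C = 2·N−B = 2·(10, 15)−(10, 17)]
4. C_y = 13  [C = 2·N−B = 2·(10, 15)−(10, 17)]
   so C = (10, 13)

C = (10, 13)
M = (25/2, 18)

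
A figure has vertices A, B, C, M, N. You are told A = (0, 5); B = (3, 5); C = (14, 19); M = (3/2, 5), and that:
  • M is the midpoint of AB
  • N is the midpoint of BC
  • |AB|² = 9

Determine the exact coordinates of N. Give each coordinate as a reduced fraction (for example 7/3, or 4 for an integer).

1. N_x = 17/2  [2·N = B+C = (3, 5)+(14, 19)]
2. N_y = 12  [2·N = B+C = (3, 5)+(14, 19)]
   so N = (17/2, 12)

N = (17/2, 12)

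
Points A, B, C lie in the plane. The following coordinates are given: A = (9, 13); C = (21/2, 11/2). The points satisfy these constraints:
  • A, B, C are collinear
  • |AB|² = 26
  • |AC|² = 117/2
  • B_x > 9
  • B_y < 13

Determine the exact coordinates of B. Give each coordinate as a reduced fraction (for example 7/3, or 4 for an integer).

1. B_x = 10  [[A, B, C are collinear ⇒ -15/2x-3/2y+87=0] ∩ [|B−(9, 13)|²=26]]
2. B_y = 8  [[A, B, C are collinear ⇒ -15/2x-3/2y+87=0] ∩ [|B−(9, 13)|²=26]]
   so B = (10, 8)

B = (10, 8)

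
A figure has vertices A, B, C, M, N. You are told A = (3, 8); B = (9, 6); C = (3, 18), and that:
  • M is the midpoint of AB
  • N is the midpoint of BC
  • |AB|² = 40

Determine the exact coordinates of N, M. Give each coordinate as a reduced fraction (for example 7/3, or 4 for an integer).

N = (6, 12)
M = (6, 7)

1. M_x = 6  [2·M = A+B = (3, 8)+(9, 6)]
2. M_y = 7  [2·M = A+B = (3, 8)+(9, 6)]
   so M = (6, 7)
3. N_x = 6  [2·N = B+C = (9, 6)+(3, 18)]
4. N_y = 12  [2·N = B+C = (9, 6)+(3, 18)]
   so N = (6, 12)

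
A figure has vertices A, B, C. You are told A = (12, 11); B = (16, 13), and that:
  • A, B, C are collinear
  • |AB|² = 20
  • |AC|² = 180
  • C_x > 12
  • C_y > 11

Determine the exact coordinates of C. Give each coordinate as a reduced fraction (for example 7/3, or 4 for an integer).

C = (24, 17)

1. C_x = 24  [[A, B, C are collinear ⇒ -2x+4y-20=0] ∩ [|C−(12, 11)|²=180]]
2. C_y = 17  [[A, B, C are collinear ⇒ -2x+4y-20=0] ∩ [|C−(12, 11)|²=180]]
   so C = (24, 17)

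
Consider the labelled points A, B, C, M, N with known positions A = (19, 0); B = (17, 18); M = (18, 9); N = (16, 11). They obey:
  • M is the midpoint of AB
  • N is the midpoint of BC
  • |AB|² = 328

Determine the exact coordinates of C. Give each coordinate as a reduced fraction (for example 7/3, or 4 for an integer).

1. C_x = 15  [C = 2·N−B = 2·(16, 11)−(17, 18)]
2. C_y = 4  [C = 2·N−B = 2·(16, 11)−(17, 18)]
   so C = (15, 4)

C = (15, 4)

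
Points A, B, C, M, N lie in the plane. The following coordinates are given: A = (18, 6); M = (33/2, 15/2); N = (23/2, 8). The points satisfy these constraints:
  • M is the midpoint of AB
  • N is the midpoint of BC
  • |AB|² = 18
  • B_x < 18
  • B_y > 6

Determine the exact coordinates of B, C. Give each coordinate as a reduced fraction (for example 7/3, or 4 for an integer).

B = (15, 9)
C = (8, 7)

1. B_x = 15  [B = 2·M−A = 2·(33/2, 15/2)−(18, 6)]
2. B_y = 9  [B = 2·M−A = 2·(33/2, 15/2)−(18, 6)]
   so B = (15, 9)
3. C_x = 8  [C = 2·N−B = 2·(23/2, 8)−(15, 9)]
4. C_y = 7  [C = 2·N−B = 2·(23/2, 8)−(15, 9)]
   so C = (8, 7)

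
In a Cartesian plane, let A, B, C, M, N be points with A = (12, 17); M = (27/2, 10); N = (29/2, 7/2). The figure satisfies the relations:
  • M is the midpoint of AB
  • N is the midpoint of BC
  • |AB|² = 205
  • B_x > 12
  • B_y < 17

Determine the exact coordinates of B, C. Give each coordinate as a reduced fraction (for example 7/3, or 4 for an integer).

B = (15, 3)
C = (14, 4)

1. B_x = 15  [B = 2·M−A = 2·(27/2, 10)−(12, 17)]
2. B_y = 3  [B = 2·M−A = 2·(27/2, 10)−(12, 17)]
   so B = (15, 3)
3. C_x = 14  [C = 2·N−B = 2·(29/2, 7/2)−(15, 3)]
4. C_y = 4  [C = 2·N−B = 2·(29/2, 7/2)−(15, 3)]
   so C = (14, 4)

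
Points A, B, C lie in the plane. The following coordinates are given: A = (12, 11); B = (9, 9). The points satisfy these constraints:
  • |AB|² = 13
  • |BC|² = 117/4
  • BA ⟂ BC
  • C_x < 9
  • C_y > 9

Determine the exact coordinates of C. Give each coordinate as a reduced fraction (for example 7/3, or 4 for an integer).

1. C_x = 6  [[BA ⟂ BC ⇒ 3x+2y-45=0] ∩ [|C−(9, 9)|²=117/4]]
2. C_y = 27/2  [[BA ⟂ BC ⇒ 3x+2y-45=0] ∩ [|C−(9, 9)|²=117/4]]
   so C = (6, 27/2)

C = (6, 27/2)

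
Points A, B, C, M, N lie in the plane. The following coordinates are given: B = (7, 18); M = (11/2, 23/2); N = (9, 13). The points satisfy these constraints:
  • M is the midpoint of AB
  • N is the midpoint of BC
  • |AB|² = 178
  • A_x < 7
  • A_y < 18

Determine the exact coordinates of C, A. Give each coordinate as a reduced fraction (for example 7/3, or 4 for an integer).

C = (11, 8)
A = (4, 5)

1. A_x = 4  [A = 2·M−B = 2·(11/2, 23/2)−(7, 18)]
2. A_y = 5  [A = 2·M−B = 2·(11/2, 23/2)−(7, 18)]
   so A = (4, 5)
3. C_x = 11  [C = 2·N−B = 2·(9, 13)−(7, 18)]
4. C_y = 8  [C = 2·N−B = 2·(9, 13)−(7, 18)]
   so C = (11, 8)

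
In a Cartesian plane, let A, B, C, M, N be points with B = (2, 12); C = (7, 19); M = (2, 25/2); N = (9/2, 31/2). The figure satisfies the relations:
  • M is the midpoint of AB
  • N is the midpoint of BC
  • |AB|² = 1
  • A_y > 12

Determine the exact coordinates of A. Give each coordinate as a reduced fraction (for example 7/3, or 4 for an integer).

A = (2, 13)

1. A_x = 2  [A = 2·M−B = 2·(2, 25/2)−(2, 12)]
2. A_y = 13  [A = 2·M−B = 2·(2, 25/2)−(2, 12)]
   so A = (2, 13)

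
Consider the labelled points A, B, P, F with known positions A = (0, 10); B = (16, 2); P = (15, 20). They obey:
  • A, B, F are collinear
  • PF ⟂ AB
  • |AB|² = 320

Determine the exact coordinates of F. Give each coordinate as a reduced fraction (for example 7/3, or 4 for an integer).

F = (8, 6)

1. F_x = 8  [[A, B, F are collinear ⇒ 8x+16y-160=0] ∩ [PF ⟂ AB ⇒ 16x-8y-80=0]]
2. F_y = 6  [[A, B, F are collinear ⇒ 8x+16y-160=0] ∩ [PF ⟂ AB ⇒ 16x-8y-80=0]]
   so F = (8, 6)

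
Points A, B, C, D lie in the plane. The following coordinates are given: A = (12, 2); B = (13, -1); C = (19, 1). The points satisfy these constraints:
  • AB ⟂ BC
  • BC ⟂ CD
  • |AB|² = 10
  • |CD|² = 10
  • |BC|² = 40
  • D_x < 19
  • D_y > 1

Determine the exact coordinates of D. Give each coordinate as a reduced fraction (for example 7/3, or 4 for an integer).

D = (18, 4)

1. D_x = 18  [[BC ⟂ CD ⇒ 6x+2y-116=0] ∩ [|D−(19, 1)|²=10]]
2. D_y = 4  [[BC ⟂ CD ⇒ 6x+2y-116=0] ∩ [|D−(19, 1)|²=10]]
   so D = (18, 4)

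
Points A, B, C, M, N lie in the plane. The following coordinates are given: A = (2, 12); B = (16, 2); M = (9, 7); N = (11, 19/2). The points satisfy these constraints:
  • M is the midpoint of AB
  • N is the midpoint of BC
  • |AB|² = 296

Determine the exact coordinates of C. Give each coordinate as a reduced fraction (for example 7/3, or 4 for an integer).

C = (6, 17)

1. C_x = 6  [C = 2·N−B = 2·(11, 19/2)−(16, 2)]
2. C_y = 17  [C = 2·N−B = 2·(11, 19/2)−(16, 2)]
   so C = (6, 17)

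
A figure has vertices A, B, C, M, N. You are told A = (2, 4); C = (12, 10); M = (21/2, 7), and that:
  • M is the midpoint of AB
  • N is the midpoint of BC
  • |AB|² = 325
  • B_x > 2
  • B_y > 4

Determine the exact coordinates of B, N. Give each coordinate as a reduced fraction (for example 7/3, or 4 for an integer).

B = (19, 10)
N = (31/2, 10)

1. B_x = 19  [B = 2·M−A = 2·(21/2, 7)−(2, 4)]
2. B_y = 10  [B = 2·M−A = 2·(21/2, 7)−(2, 4)]
   so B = (19, 10)
3. N_x = 31/2  [2·N = B+C = (19, 10)+(12, 10)]
4. N_y = 10  [2·N = B+C = (19, 10)+(12, 10)]
   so N = (31/2, 10)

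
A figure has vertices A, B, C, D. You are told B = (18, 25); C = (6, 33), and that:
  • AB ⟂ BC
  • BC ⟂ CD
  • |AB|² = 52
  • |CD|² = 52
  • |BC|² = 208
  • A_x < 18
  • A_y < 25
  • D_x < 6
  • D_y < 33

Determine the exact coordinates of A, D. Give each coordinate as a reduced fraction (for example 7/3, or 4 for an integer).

1. A_x = 14  [[AB ⟂ BC ⇒ 12x-8y-16=0] ∩ [|A−(18, 25)|²=52]]
2. A_y = 19  [[AB ⟂ BC ⇒ 12x-8y-16=0] ∩ [|A−(18, 25)|²=52]]
   so A = (14, 19)
3. D_x = 2  [[BC ⟂ CD ⇒ -12x+8y-192=0] ∩ [|D−(6, 33)|²=52]]
4. D_y = 27  [[BC ⟂ CD ⇒ -12x+8y-192=0] ∩ [|D−(6, 33)|²=52]]
   so D = (2, 27)

A = (14, 19)
D = (2, 27)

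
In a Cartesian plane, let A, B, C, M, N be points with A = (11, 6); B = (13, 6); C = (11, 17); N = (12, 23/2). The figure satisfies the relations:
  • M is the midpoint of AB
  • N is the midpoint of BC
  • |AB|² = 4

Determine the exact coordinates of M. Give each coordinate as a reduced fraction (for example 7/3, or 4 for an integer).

M = (12, 6)

1. M_x = 12  [2·M = A+B = (11, 6)+(13, 6)]
2. M_y = 6  [2·M = A+B = (11, 6)+(13, 6)]
   so M = (12, 6)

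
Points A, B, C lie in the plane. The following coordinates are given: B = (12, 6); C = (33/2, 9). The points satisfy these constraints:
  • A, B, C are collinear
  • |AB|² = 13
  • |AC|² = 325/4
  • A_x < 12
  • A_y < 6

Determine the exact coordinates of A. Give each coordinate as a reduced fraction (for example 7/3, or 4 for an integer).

A = (9, 4)

1. A_x = 9  [[A, B, C are collinear ⇒ -3x+9/2y+9=0] ∩ [|A−(12, 6)|²=13]]
2. A_y = 4  [[A, B, C are collinear ⇒ -3x+9/2y+9=0] ∩ [|A−(12, 6)|²=13]]
   so A = (9, 4)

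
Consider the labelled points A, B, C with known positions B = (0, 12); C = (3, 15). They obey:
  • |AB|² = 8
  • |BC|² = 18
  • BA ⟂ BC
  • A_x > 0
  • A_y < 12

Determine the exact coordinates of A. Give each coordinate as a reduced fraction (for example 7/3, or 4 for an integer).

A = (2, 10)

1. A_x = 2  [[BA ⟂ BC ⇒ 3x+3y-36=0] ∩ [|A−(0, 12)|²=8]]
2. A_y = 10  [[BA ⟂ BC ⇒ 3x+3y-36=0] ∩ [|A−(0, 12)|²=8]]
   so A = (2, 10)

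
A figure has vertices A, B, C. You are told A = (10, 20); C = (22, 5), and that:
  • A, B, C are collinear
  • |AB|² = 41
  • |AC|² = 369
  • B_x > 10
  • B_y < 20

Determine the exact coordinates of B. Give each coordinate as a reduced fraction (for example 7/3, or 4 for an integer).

B = (14, 15)

1. B_x = 14  [[A, B, C are collinear ⇒ -15x-12y+390=0] ∩ [|B−(10, 20)|²=41]]
2. B_y = 15  [[A, B, C are collinear ⇒ -15x-12y+390=0] ∩ [|B−(10, 20)|²=41]]
   so B = (14, 15)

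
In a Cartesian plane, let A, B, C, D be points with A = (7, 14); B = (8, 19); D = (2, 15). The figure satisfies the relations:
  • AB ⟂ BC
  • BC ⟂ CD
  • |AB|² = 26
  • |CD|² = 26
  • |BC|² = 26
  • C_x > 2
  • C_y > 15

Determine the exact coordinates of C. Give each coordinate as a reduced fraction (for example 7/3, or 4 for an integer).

1. C_x = 3  [[AB ⟂ BC ⇒ 1x+5y-103=0] ∩ [|C−(2, 15)|²=26]]
2. C_y = 20  [[AB ⟂ BC ⇒ 1x+5y-103=0] ∩ [|C−(2, 15)|²=26]]
   so C = (3, 20)

C = (3, 20)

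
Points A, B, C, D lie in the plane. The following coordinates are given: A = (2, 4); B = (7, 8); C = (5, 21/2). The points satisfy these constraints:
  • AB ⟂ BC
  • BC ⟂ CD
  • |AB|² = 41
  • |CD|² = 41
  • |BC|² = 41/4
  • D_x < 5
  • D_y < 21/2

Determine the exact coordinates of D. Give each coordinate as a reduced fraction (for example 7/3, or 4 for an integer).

D = (0, 13/2)

1. D_x = 0  [[BC ⟂ CD ⇒ -2x+5/2y-65/4=0] ∩ [|D−(5, 21/2)|²=41]]
2. D_y = 13/2  [[BC ⟂ CD ⇒ -2x+5/2y-65/4=0] ∩ [|D−(5, 21/2)|²=41]]
   so D = (0, 13/2)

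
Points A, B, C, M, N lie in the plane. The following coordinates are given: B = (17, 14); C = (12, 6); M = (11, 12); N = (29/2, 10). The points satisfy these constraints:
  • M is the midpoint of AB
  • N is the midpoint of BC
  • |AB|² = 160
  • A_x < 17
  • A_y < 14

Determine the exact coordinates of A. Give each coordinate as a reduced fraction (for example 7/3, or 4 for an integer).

1. A_x = 5  [A = 2·M−B = 2·(11, 12)−(17, 14)]
2. A_y = 10  [A = 2·M−B = 2·(11, 12)−(17, 14)]
   so A = (5, 10)

A = (5, 10)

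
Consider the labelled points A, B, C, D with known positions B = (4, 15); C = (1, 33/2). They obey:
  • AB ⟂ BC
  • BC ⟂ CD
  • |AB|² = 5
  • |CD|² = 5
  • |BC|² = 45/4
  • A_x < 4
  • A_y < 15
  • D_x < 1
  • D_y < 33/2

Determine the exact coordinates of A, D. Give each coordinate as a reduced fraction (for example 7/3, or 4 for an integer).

A = (3, 13)
D = (0, 29/2)

1. A_x = 3  [[AB ⟂ BC ⇒ 3x-3/2y+21/2=0] ∩ [|A−(4, 15)|²=5]]
2. A_y = 13  [[AB ⟂ BC ⇒ 3x-3/2y+21/2=0] ∩ [|A−(4, 15)|²=5]]
   so A = (3, 13)
3. D_x = 0  [[BC ⟂ CD ⇒ -3x+3/2y-87/4=0] ∩ [|D−(1, 33/2)|²=5]]
4. D_y = 29/2  [[BC ⟂ CD ⇒ -3x+3/2y-87/4=0] ∩ [|D−(1, 33/2)|²=5]]
   so D = (0, 29/2)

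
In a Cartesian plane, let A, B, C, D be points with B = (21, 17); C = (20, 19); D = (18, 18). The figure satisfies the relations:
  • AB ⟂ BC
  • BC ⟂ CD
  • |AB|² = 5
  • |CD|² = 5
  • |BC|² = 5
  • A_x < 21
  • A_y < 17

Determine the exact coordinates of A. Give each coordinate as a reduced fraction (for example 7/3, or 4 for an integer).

A = (19, 16)

1. A_x = 19  [[AB ⟂ BC ⇒ 1x-2y+13=0] ∩ [|A−(21, 17)|²=5]]
2. A_y = 16  [[AB ⟂ BC ⇒ 1x-2y+13=0] ∩ [|A−(21, 17)|²=5]]
   so A = (19, 16)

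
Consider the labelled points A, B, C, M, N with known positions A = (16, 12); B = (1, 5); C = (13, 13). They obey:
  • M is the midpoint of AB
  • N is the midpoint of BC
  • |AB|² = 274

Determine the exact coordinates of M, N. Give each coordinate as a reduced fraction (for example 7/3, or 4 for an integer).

M = (17/2, 17/2)
N = (7, 9)

1. M_x = 17/2  [2·M = A+B = (16, 12)+(1, 5)]
2. M_y = 17/2  [2·M = A+B = (16, 12)+(1, 5)]
   so M = (17/2, 17/2)
3. N_x = 7  [2·N = B+C = (1, 5)+(13, 13)]
4. N_y = 9  [2·N = B+C = (1, 5)+(13, 13)]
   so N = (7, 9)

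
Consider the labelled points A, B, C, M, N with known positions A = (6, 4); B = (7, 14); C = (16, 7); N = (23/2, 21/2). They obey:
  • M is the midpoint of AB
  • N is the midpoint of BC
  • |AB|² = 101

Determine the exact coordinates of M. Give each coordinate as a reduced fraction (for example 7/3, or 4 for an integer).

1. M_x = 13/2  [2·M = A+B = (6, 4)+(7, 14)]
2. M_y = 9  [2·M = A+B = (6, 4)+(7, 14)]
   so M = (13/2, 9)

M = (13/2, 9)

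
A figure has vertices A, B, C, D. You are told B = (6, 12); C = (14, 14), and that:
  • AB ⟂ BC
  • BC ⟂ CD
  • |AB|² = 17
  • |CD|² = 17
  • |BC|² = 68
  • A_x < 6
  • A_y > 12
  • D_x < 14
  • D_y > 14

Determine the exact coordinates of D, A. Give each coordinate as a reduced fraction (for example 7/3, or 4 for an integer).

1. D_x = 13  [[BC ⟂ CD ⇒ 8x+2y-140=0] ∩ [|D−(14, 14)|²=17]]
2. D_y = 18  [[BC ⟂ CD ⇒ 8x+2y-140=0] ∩ [|D−(14, 14)|²=17]]
   so D = (13, 18)
3. A_x = 5  [[AB ⟂ BC ⇒ -8x-2y+72=0] ∩ [|A−(6, 12)|²=17]]
4. A_y = 16  [[AB ⟂ BC ⇒ -8x-2y+72=0] ∩ [|A−(6, 12)|²=17]]
   so A = (5, 16)

D = (13, 18)
A = (5, 16)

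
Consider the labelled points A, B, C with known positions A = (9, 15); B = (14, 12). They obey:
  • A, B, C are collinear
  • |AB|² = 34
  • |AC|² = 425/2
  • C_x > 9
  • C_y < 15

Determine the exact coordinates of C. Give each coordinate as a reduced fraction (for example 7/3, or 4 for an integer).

1. C_x = 43/2  [[A, B, C are collinear ⇒ 3x+5y-102=0] ∩ [|C−(9, 15)|²=425/2]]
2. C_y = 15/2  [[A, B, C are collinear ⇒ 3x+5y-102=0] ∩ [|C−(9, 15)|²=425/2]]
   so C = (43/2, 15/2)

C = (43/2, 15/2)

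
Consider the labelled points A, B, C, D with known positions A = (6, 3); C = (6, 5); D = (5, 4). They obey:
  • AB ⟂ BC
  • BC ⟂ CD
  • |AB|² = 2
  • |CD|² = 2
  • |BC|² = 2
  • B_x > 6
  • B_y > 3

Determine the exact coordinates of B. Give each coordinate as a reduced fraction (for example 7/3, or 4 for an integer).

1. B_x = 7  [[BC ⟂ CD ⇒ 1x+1y-11=0] ∩ [|B−(6, 3)|²=2]]
2. B_y = 4  [[BC ⟂ CD ⇒ 1x+1y-11=0] ∩ [|B−(6, 3)|²=2]]
   so B = (7, 4)

B = (7, 4)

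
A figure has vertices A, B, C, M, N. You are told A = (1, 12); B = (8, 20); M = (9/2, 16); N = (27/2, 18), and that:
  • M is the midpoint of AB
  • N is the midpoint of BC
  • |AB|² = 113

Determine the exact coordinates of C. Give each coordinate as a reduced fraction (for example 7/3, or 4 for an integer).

C = (19, 16)

1. C_x = 19  [C = 2·N−B = 2·(27/2, 18)−(8, 20)]
2. C_y = 16  [C = 2·N−B = 2·(27/2, 18)−(8, 20)]
   so C = (19, 16)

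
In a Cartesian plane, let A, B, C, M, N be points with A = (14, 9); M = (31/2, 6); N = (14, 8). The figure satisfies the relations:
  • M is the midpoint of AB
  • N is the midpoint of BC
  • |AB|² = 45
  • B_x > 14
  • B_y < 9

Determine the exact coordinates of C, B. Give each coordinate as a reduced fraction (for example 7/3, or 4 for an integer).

C = (11, 13)
B = (17, 3)

1. B_x = 17  [B = 2·M−A = 2·(31/2, 6)−(14, 9)]
2. B_y = 3  [B = 2·M−A = 2·(31/2, 6)−(14, 9)]
   so B = (17, 3)
3. C_x = 11  [C = 2·N−B = 2·(14, 8)−(17, 3)]
4. C_y = 13  [C = 2·N−B = 2·(14, 8)−(17, 3)]
   so C = (11, 13)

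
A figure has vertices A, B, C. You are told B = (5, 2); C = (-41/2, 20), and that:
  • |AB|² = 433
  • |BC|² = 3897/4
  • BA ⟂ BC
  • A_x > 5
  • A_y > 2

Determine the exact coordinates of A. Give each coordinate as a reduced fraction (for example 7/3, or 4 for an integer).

1. A_x = 17  [[BA ⟂ BC ⇒ -51/2x+18y+183/2=0] ∩ [|A−(5, 2)|²=433]]
2. A_y = 19  [[BA ⟂ BC ⇒ -51/2x+18y+183/2=0] ∩ [|A−(5, 2)|²=433]]
   so A = (17, 19)

A = (17, 19)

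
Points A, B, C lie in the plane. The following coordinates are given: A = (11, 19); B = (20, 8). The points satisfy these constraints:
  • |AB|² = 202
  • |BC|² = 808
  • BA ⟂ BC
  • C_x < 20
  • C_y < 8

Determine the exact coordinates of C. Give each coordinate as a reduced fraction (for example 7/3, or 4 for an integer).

C = (-2, -10)

1. C_x = -2  [[BA ⟂ BC ⇒ -9x+11y+92=0] ∩ [|C−(20, 8)|²=808]]
2. C_y = -10  [[BA ⟂ BC ⇒ -9x+11y+92=0] ∩ [|C−(20, 8)|²=808]]
   so C = (-2, -10)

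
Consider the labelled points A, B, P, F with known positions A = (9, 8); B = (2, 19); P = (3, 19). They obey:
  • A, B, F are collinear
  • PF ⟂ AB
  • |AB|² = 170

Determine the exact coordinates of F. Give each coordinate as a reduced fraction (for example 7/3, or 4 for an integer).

F = (389/170, 3153/170)

1. F_x = 389/170  [[A, B, F are collinear ⇒ -11x-7y+155=0] ∩ [PF ⟂ AB ⇒ -7x+11y-188=0]]
2. F_y = 3153/170  [[A, B, F are collinear ⇒ -11x-7y+155=0] ∩ [PF ⟂ AB ⇒ -7x+11y-188=0]]
   so F = (389/170, 3153/170)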